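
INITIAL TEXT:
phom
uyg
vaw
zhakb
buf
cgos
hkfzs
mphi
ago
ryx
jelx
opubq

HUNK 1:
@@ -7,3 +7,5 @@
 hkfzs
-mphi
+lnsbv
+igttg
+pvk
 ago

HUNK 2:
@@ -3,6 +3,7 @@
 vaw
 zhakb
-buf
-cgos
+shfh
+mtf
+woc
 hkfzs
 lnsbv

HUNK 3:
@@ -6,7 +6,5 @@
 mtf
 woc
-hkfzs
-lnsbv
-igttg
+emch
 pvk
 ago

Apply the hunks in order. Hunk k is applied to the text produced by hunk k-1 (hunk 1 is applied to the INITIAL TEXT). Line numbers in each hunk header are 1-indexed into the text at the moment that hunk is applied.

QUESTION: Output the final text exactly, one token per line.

Hunk 1: at line 7 remove [mphi] add [lnsbv,igttg,pvk] -> 14 lines: phom uyg vaw zhakb buf cgos hkfzs lnsbv igttg pvk ago ryx jelx opubq
Hunk 2: at line 3 remove [buf,cgos] add [shfh,mtf,woc] -> 15 lines: phom uyg vaw zhakb shfh mtf woc hkfzs lnsbv igttg pvk ago ryx jelx opubq
Hunk 3: at line 6 remove [hkfzs,lnsbv,igttg] add [emch] -> 13 lines: phom uyg vaw zhakb shfh mtf woc emch pvk ago ryx jelx opubq

Answer: phom
uyg
vaw
zhakb
shfh
mtf
woc
emch
pvk
ago
ryx
jelx
opubq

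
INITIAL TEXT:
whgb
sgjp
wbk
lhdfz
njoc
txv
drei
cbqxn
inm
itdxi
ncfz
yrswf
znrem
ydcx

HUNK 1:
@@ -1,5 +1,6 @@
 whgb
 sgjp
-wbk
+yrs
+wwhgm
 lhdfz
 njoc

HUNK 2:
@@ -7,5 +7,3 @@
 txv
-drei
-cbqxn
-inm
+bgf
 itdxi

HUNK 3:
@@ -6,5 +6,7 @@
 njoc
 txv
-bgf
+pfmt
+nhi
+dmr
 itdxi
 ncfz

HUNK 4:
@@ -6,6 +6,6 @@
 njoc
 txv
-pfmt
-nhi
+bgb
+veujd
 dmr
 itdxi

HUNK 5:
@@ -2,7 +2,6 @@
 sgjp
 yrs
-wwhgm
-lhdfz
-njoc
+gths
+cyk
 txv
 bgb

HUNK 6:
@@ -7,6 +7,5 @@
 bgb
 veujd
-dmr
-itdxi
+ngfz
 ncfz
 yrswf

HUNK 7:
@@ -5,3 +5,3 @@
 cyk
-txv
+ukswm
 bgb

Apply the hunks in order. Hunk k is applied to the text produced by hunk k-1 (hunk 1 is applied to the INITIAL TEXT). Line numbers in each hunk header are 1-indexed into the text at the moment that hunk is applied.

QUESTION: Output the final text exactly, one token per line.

Answer: whgb
sgjp
yrs
gths
cyk
ukswm
bgb
veujd
ngfz
ncfz
yrswf
znrem
ydcx

Derivation:
Hunk 1: at line 1 remove [wbk] add [yrs,wwhgm] -> 15 lines: whgb sgjp yrs wwhgm lhdfz njoc txv drei cbqxn inm itdxi ncfz yrswf znrem ydcx
Hunk 2: at line 7 remove [drei,cbqxn,inm] add [bgf] -> 13 lines: whgb sgjp yrs wwhgm lhdfz njoc txv bgf itdxi ncfz yrswf znrem ydcx
Hunk 3: at line 6 remove [bgf] add [pfmt,nhi,dmr] -> 15 lines: whgb sgjp yrs wwhgm lhdfz njoc txv pfmt nhi dmr itdxi ncfz yrswf znrem ydcx
Hunk 4: at line 6 remove [pfmt,nhi] add [bgb,veujd] -> 15 lines: whgb sgjp yrs wwhgm lhdfz njoc txv bgb veujd dmr itdxi ncfz yrswf znrem ydcx
Hunk 5: at line 2 remove [wwhgm,lhdfz,njoc] add [gths,cyk] -> 14 lines: whgb sgjp yrs gths cyk txv bgb veujd dmr itdxi ncfz yrswf znrem ydcx
Hunk 6: at line 7 remove [dmr,itdxi] add [ngfz] -> 13 lines: whgb sgjp yrs gths cyk txv bgb veujd ngfz ncfz yrswf znrem ydcx
Hunk 7: at line 5 remove [txv] add [ukswm] -> 13 lines: whgb sgjp yrs gths cyk ukswm bgb veujd ngfz ncfz yrswf znrem ydcx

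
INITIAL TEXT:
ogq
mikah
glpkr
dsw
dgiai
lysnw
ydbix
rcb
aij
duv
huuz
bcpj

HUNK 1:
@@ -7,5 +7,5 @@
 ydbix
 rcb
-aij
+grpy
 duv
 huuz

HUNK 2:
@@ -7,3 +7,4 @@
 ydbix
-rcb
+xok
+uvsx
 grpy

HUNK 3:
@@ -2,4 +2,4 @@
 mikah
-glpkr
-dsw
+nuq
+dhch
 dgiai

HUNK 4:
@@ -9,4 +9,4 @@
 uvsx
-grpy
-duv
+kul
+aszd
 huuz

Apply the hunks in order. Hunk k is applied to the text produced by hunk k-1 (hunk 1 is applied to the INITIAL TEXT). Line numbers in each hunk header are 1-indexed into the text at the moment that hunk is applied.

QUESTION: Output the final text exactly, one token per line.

Hunk 1: at line 7 remove [aij] add [grpy] -> 12 lines: ogq mikah glpkr dsw dgiai lysnw ydbix rcb grpy duv huuz bcpj
Hunk 2: at line 7 remove [rcb] add [xok,uvsx] -> 13 lines: ogq mikah glpkr dsw dgiai lysnw ydbix xok uvsx grpy duv huuz bcpj
Hunk 3: at line 2 remove [glpkr,dsw] add [nuq,dhch] -> 13 lines: ogq mikah nuq dhch dgiai lysnw ydbix xok uvsx grpy duv huuz bcpj
Hunk 4: at line 9 remove [grpy,duv] add [kul,aszd] -> 13 lines: ogq mikah nuq dhch dgiai lysnw ydbix xok uvsx kul aszd huuz bcpj

Answer: ogq
mikah
nuq
dhch
dgiai
lysnw
ydbix
xok
uvsx
kul
aszd
huuz
bcpj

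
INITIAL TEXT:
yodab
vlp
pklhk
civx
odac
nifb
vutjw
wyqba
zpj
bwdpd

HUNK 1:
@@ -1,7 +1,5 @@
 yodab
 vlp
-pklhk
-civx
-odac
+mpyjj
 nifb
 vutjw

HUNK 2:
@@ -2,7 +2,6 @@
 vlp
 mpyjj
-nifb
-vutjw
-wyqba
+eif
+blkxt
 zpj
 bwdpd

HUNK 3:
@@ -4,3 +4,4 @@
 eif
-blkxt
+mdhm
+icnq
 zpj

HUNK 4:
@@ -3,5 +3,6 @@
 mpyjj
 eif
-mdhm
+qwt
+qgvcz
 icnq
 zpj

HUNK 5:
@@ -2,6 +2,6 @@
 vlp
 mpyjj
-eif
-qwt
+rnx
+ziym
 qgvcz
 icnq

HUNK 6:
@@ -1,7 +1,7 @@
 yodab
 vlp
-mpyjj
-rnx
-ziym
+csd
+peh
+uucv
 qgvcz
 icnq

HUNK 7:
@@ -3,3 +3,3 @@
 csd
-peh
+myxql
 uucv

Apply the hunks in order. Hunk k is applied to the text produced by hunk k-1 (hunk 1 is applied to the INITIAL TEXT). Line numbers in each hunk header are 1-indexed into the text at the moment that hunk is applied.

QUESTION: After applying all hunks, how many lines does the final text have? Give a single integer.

Hunk 1: at line 1 remove [pklhk,civx,odac] add [mpyjj] -> 8 lines: yodab vlp mpyjj nifb vutjw wyqba zpj bwdpd
Hunk 2: at line 2 remove [nifb,vutjw,wyqba] add [eif,blkxt] -> 7 lines: yodab vlp mpyjj eif blkxt zpj bwdpd
Hunk 3: at line 4 remove [blkxt] add [mdhm,icnq] -> 8 lines: yodab vlp mpyjj eif mdhm icnq zpj bwdpd
Hunk 4: at line 3 remove [mdhm] add [qwt,qgvcz] -> 9 lines: yodab vlp mpyjj eif qwt qgvcz icnq zpj bwdpd
Hunk 5: at line 2 remove [eif,qwt] add [rnx,ziym] -> 9 lines: yodab vlp mpyjj rnx ziym qgvcz icnq zpj bwdpd
Hunk 6: at line 1 remove [mpyjj,rnx,ziym] add [csd,peh,uucv] -> 9 lines: yodab vlp csd peh uucv qgvcz icnq zpj bwdpd
Hunk 7: at line 3 remove [peh] add [myxql] -> 9 lines: yodab vlp csd myxql uucv qgvcz icnq zpj bwdpd
Final line count: 9

Answer: 9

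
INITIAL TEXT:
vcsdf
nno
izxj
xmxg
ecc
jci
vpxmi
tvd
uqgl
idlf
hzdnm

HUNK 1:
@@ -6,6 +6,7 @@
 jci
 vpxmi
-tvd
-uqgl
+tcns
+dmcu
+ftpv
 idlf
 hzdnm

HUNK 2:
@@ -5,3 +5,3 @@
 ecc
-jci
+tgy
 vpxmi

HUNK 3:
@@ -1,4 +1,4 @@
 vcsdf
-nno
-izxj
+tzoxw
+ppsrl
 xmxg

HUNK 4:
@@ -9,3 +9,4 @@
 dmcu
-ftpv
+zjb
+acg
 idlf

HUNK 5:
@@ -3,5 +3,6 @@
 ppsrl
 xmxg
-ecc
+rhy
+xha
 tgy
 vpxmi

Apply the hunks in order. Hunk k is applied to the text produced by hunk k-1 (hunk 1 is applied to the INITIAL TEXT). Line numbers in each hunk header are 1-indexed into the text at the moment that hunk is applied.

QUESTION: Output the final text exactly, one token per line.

Answer: vcsdf
tzoxw
ppsrl
xmxg
rhy
xha
tgy
vpxmi
tcns
dmcu
zjb
acg
idlf
hzdnm

Derivation:
Hunk 1: at line 6 remove [tvd,uqgl] add [tcns,dmcu,ftpv] -> 12 lines: vcsdf nno izxj xmxg ecc jci vpxmi tcns dmcu ftpv idlf hzdnm
Hunk 2: at line 5 remove [jci] add [tgy] -> 12 lines: vcsdf nno izxj xmxg ecc tgy vpxmi tcns dmcu ftpv idlf hzdnm
Hunk 3: at line 1 remove [nno,izxj] add [tzoxw,ppsrl] -> 12 lines: vcsdf tzoxw ppsrl xmxg ecc tgy vpxmi tcns dmcu ftpv idlf hzdnm
Hunk 4: at line 9 remove [ftpv] add [zjb,acg] -> 13 lines: vcsdf tzoxw ppsrl xmxg ecc tgy vpxmi tcns dmcu zjb acg idlf hzdnm
Hunk 5: at line 3 remove [ecc] add [rhy,xha] -> 14 lines: vcsdf tzoxw ppsrl xmxg rhy xha tgy vpxmi tcns dmcu zjb acg idlf hzdnm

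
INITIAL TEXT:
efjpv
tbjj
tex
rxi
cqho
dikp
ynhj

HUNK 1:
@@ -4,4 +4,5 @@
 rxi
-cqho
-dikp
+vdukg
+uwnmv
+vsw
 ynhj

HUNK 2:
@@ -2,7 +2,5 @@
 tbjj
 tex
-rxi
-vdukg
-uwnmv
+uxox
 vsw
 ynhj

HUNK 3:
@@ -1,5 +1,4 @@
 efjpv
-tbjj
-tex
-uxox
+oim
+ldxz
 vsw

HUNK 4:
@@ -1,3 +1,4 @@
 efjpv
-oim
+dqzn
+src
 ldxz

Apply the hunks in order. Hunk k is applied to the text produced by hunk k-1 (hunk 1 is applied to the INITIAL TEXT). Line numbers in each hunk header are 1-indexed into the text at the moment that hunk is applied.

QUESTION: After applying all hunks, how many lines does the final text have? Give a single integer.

Hunk 1: at line 4 remove [cqho,dikp] add [vdukg,uwnmv,vsw] -> 8 lines: efjpv tbjj tex rxi vdukg uwnmv vsw ynhj
Hunk 2: at line 2 remove [rxi,vdukg,uwnmv] add [uxox] -> 6 lines: efjpv tbjj tex uxox vsw ynhj
Hunk 3: at line 1 remove [tbjj,tex,uxox] add [oim,ldxz] -> 5 lines: efjpv oim ldxz vsw ynhj
Hunk 4: at line 1 remove [oim] add [dqzn,src] -> 6 lines: efjpv dqzn src ldxz vsw ynhj
Final line count: 6

Answer: 6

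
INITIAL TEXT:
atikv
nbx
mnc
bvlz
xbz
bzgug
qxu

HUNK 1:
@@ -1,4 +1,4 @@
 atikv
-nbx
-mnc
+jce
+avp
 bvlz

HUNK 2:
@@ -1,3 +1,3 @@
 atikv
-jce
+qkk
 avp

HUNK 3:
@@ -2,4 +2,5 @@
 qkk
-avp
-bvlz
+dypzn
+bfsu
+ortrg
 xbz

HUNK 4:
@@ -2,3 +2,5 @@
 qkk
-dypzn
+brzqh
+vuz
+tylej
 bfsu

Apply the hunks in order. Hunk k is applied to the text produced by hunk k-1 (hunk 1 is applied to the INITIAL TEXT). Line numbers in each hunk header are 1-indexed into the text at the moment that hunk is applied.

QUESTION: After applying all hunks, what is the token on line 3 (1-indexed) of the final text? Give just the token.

Hunk 1: at line 1 remove [nbx,mnc] add [jce,avp] -> 7 lines: atikv jce avp bvlz xbz bzgug qxu
Hunk 2: at line 1 remove [jce] add [qkk] -> 7 lines: atikv qkk avp bvlz xbz bzgug qxu
Hunk 3: at line 2 remove [avp,bvlz] add [dypzn,bfsu,ortrg] -> 8 lines: atikv qkk dypzn bfsu ortrg xbz bzgug qxu
Hunk 4: at line 2 remove [dypzn] add [brzqh,vuz,tylej] -> 10 lines: atikv qkk brzqh vuz tylej bfsu ortrg xbz bzgug qxu
Final line 3: brzqh

Answer: brzqh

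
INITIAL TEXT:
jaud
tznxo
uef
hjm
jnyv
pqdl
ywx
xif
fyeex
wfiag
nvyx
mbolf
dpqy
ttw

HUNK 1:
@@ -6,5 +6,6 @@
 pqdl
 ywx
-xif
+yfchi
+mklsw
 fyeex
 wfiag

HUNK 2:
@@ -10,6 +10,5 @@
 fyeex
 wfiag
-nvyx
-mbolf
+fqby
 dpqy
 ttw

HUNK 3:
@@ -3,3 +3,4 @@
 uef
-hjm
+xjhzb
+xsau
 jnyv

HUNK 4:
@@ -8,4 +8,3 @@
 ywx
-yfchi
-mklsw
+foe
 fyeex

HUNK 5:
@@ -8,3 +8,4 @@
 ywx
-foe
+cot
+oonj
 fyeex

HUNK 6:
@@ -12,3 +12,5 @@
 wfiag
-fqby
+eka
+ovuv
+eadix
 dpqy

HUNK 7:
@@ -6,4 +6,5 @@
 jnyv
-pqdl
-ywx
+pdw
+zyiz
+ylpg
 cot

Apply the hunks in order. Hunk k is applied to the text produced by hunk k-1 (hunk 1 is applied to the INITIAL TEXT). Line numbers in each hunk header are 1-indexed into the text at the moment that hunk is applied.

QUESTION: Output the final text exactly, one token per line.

Hunk 1: at line 6 remove [xif] add [yfchi,mklsw] -> 15 lines: jaud tznxo uef hjm jnyv pqdl ywx yfchi mklsw fyeex wfiag nvyx mbolf dpqy ttw
Hunk 2: at line 10 remove [nvyx,mbolf] add [fqby] -> 14 lines: jaud tznxo uef hjm jnyv pqdl ywx yfchi mklsw fyeex wfiag fqby dpqy ttw
Hunk 3: at line 3 remove [hjm] add [xjhzb,xsau] -> 15 lines: jaud tznxo uef xjhzb xsau jnyv pqdl ywx yfchi mklsw fyeex wfiag fqby dpqy ttw
Hunk 4: at line 8 remove [yfchi,mklsw] add [foe] -> 14 lines: jaud tznxo uef xjhzb xsau jnyv pqdl ywx foe fyeex wfiag fqby dpqy ttw
Hunk 5: at line 8 remove [foe] add [cot,oonj] -> 15 lines: jaud tznxo uef xjhzb xsau jnyv pqdl ywx cot oonj fyeex wfiag fqby dpqy ttw
Hunk 6: at line 12 remove [fqby] add [eka,ovuv,eadix] -> 17 lines: jaud tznxo uef xjhzb xsau jnyv pqdl ywx cot oonj fyeex wfiag eka ovuv eadix dpqy ttw
Hunk 7: at line 6 remove [pqdl,ywx] add [pdw,zyiz,ylpg] -> 18 lines: jaud tznxo uef xjhzb xsau jnyv pdw zyiz ylpg cot oonj fyeex wfiag eka ovuv eadix dpqy ttw

Answer: jaud
tznxo
uef
xjhzb
xsau
jnyv
pdw
zyiz
ylpg
cot
oonj
fyeex
wfiag
eka
ovuv
eadix
dpqy
ttw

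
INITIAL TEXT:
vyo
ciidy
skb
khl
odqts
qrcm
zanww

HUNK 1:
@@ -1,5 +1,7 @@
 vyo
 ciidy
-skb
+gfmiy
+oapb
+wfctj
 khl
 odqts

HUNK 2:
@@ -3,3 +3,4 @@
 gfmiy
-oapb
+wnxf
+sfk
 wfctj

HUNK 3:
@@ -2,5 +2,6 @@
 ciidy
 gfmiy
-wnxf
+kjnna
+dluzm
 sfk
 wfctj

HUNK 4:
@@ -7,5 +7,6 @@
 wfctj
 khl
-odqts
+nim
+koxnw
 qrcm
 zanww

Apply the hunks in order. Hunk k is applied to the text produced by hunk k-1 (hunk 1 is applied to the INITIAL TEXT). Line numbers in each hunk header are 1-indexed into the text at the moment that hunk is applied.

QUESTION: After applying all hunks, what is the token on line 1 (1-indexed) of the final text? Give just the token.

Hunk 1: at line 1 remove [skb] add [gfmiy,oapb,wfctj] -> 9 lines: vyo ciidy gfmiy oapb wfctj khl odqts qrcm zanww
Hunk 2: at line 3 remove [oapb] add [wnxf,sfk] -> 10 lines: vyo ciidy gfmiy wnxf sfk wfctj khl odqts qrcm zanww
Hunk 3: at line 2 remove [wnxf] add [kjnna,dluzm] -> 11 lines: vyo ciidy gfmiy kjnna dluzm sfk wfctj khl odqts qrcm zanww
Hunk 4: at line 7 remove [odqts] add [nim,koxnw] -> 12 lines: vyo ciidy gfmiy kjnna dluzm sfk wfctj khl nim koxnw qrcm zanww
Final line 1: vyo

Answer: vyo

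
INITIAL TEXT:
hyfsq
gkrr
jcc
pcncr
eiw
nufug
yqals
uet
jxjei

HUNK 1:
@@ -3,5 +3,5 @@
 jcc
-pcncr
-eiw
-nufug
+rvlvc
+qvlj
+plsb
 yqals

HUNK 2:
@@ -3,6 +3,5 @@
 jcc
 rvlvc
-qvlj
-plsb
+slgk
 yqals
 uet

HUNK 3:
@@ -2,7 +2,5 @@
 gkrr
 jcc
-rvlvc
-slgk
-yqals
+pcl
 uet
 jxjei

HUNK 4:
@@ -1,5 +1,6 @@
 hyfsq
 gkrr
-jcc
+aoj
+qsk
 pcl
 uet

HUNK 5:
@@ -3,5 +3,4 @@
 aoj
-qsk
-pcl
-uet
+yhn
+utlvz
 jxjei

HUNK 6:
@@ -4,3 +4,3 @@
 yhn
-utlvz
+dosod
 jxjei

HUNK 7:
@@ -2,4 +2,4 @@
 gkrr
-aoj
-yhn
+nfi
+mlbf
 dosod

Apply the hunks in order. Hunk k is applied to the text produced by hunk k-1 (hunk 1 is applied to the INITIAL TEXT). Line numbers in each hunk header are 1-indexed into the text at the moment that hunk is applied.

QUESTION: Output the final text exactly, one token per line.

Answer: hyfsq
gkrr
nfi
mlbf
dosod
jxjei

Derivation:
Hunk 1: at line 3 remove [pcncr,eiw,nufug] add [rvlvc,qvlj,plsb] -> 9 lines: hyfsq gkrr jcc rvlvc qvlj plsb yqals uet jxjei
Hunk 2: at line 3 remove [qvlj,plsb] add [slgk] -> 8 lines: hyfsq gkrr jcc rvlvc slgk yqals uet jxjei
Hunk 3: at line 2 remove [rvlvc,slgk,yqals] add [pcl] -> 6 lines: hyfsq gkrr jcc pcl uet jxjei
Hunk 4: at line 1 remove [jcc] add [aoj,qsk] -> 7 lines: hyfsq gkrr aoj qsk pcl uet jxjei
Hunk 5: at line 3 remove [qsk,pcl,uet] add [yhn,utlvz] -> 6 lines: hyfsq gkrr aoj yhn utlvz jxjei
Hunk 6: at line 4 remove [utlvz] add [dosod] -> 6 lines: hyfsq gkrr aoj yhn dosod jxjei
Hunk 7: at line 2 remove [aoj,yhn] add [nfi,mlbf] -> 6 lines: hyfsq gkrr nfi mlbf dosod jxjei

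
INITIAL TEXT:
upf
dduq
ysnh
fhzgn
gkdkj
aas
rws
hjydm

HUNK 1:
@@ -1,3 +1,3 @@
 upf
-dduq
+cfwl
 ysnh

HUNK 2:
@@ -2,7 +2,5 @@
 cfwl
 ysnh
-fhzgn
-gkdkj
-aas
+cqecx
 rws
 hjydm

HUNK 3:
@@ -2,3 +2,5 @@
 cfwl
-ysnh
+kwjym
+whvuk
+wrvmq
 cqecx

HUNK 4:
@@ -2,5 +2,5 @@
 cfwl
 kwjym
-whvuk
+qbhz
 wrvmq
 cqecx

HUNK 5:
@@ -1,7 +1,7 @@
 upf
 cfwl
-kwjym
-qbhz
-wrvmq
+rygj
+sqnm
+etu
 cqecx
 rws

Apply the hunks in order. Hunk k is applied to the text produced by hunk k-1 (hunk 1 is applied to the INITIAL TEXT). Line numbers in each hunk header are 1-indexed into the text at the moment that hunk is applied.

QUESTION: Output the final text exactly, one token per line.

Hunk 1: at line 1 remove [dduq] add [cfwl] -> 8 lines: upf cfwl ysnh fhzgn gkdkj aas rws hjydm
Hunk 2: at line 2 remove [fhzgn,gkdkj,aas] add [cqecx] -> 6 lines: upf cfwl ysnh cqecx rws hjydm
Hunk 3: at line 2 remove [ysnh] add [kwjym,whvuk,wrvmq] -> 8 lines: upf cfwl kwjym whvuk wrvmq cqecx rws hjydm
Hunk 4: at line 2 remove [whvuk] add [qbhz] -> 8 lines: upf cfwl kwjym qbhz wrvmq cqecx rws hjydm
Hunk 5: at line 1 remove [kwjym,qbhz,wrvmq] add [rygj,sqnm,etu] -> 8 lines: upf cfwl rygj sqnm etu cqecx rws hjydm

Answer: upf
cfwl
rygj
sqnm
etu
cqecx
rws
hjydm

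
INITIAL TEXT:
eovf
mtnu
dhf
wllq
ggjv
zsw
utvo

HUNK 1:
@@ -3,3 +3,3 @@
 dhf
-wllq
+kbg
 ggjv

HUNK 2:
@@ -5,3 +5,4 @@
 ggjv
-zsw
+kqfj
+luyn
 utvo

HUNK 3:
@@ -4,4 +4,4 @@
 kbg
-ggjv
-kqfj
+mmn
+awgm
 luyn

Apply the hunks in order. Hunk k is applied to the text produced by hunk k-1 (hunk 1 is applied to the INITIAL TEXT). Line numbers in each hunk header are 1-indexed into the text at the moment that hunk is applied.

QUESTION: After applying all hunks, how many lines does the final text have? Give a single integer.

Hunk 1: at line 3 remove [wllq] add [kbg] -> 7 lines: eovf mtnu dhf kbg ggjv zsw utvo
Hunk 2: at line 5 remove [zsw] add [kqfj,luyn] -> 8 lines: eovf mtnu dhf kbg ggjv kqfj luyn utvo
Hunk 3: at line 4 remove [ggjv,kqfj] add [mmn,awgm] -> 8 lines: eovf mtnu dhf kbg mmn awgm luyn utvo
Final line count: 8

Answer: 8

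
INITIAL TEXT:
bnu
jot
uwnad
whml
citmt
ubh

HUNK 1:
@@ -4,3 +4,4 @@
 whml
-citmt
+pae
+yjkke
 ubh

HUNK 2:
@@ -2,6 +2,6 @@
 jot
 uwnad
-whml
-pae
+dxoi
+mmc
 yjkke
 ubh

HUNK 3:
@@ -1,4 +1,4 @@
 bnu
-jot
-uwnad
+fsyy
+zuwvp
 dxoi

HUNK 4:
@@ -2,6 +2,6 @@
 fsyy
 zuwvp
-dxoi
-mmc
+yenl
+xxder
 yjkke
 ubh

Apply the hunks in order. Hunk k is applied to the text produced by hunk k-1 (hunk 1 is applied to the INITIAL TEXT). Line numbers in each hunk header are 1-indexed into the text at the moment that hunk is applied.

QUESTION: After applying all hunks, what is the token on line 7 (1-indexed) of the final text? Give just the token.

Hunk 1: at line 4 remove [citmt] add [pae,yjkke] -> 7 lines: bnu jot uwnad whml pae yjkke ubh
Hunk 2: at line 2 remove [whml,pae] add [dxoi,mmc] -> 7 lines: bnu jot uwnad dxoi mmc yjkke ubh
Hunk 3: at line 1 remove [jot,uwnad] add [fsyy,zuwvp] -> 7 lines: bnu fsyy zuwvp dxoi mmc yjkke ubh
Hunk 4: at line 2 remove [dxoi,mmc] add [yenl,xxder] -> 7 lines: bnu fsyy zuwvp yenl xxder yjkke ubh
Final line 7: ubh

Answer: ubh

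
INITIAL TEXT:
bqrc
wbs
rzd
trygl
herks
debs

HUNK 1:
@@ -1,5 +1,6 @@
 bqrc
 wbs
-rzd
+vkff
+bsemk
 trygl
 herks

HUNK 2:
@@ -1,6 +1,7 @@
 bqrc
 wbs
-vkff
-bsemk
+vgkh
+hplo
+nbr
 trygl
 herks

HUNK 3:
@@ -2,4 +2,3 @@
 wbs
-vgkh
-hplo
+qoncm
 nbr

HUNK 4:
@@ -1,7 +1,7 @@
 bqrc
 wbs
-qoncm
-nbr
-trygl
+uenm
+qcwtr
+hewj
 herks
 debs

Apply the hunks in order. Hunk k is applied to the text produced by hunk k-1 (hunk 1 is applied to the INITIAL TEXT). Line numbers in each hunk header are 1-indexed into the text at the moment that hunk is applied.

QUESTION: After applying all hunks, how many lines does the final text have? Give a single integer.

Answer: 7

Derivation:
Hunk 1: at line 1 remove [rzd] add [vkff,bsemk] -> 7 lines: bqrc wbs vkff bsemk trygl herks debs
Hunk 2: at line 1 remove [vkff,bsemk] add [vgkh,hplo,nbr] -> 8 lines: bqrc wbs vgkh hplo nbr trygl herks debs
Hunk 3: at line 2 remove [vgkh,hplo] add [qoncm] -> 7 lines: bqrc wbs qoncm nbr trygl herks debs
Hunk 4: at line 1 remove [qoncm,nbr,trygl] add [uenm,qcwtr,hewj] -> 7 lines: bqrc wbs uenm qcwtr hewj herks debs
Final line count: 7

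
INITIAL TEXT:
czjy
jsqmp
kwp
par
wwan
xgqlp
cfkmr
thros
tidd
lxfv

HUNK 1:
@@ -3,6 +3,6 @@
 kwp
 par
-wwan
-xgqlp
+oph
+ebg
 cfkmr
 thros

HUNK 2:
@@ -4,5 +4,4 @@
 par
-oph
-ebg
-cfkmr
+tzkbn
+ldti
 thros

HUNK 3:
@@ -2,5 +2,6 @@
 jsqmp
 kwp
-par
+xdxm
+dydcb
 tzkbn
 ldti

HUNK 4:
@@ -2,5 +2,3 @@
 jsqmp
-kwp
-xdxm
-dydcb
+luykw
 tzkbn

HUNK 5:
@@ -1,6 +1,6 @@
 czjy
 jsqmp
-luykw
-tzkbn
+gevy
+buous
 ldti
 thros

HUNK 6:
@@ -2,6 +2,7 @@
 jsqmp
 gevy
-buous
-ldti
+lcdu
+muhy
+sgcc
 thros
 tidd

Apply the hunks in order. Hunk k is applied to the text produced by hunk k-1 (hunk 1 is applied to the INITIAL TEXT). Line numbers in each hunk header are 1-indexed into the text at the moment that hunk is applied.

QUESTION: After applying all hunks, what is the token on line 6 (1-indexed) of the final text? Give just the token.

Answer: sgcc

Derivation:
Hunk 1: at line 3 remove [wwan,xgqlp] add [oph,ebg] -> 10 lines: czjy jsqmp kwp par oph ebg cfkmr thros tidd lxfv
Hunk 2: at line 4 remove [oph,ebg,cfkmr] add [tzkbn,ldti] -> 9 lines: czjy jsqmp kwp par tzkbn ldti thros tidd lxfv
Hunk 3: at line 2 remove [par] add [xdxm,dydcb] -> 10 lines: czjy jsqmp kwp xdxm dydcb tzkbn ldti thros tidd lxfv
Hunk 4: at line 2 remove [kwp,xdxm,dydcb] add [luykw] -> 8 lines: czjy jsqmp luykw tzkbn ldti thros tidd lxfv
Hunk 5: at line 1 remove [luykw,tzkbn] add [gevy,buous] -> 8 lines: czjy jsqmp gevy buous ldti thros tidd lxfv
Hunk 6: at line 2 remove [buous,ldti] add [lcdu,muhy,sgcc] -> 9 lines: czjy jsqmp gevy lcdu muhy sgcc thros tidd lxfv
Final line 6: sgcc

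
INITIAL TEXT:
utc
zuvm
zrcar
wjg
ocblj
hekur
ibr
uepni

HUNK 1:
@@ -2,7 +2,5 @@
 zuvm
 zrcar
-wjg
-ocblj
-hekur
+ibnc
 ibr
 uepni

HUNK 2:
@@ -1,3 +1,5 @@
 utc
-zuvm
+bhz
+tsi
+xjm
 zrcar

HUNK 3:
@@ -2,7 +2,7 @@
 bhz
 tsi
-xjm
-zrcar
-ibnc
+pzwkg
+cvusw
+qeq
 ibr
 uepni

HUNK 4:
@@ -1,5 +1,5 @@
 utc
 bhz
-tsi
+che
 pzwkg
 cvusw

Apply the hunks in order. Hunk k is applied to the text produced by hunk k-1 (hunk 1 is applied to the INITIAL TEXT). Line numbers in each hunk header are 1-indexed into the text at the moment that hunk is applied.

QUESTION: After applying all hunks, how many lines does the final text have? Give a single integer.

Answer: 8

Derivation:
Hunk 1: at line 2 remove [wjg,ocblj,hekur] add [ibnc] -> 6 lines: utc zuvm zrcar ibnc ibr uepni
Hunk 2: at line 1 remove [zuvm] add [bhz,tsi,xjm] -> 8 lines: utc bhz tsi xjm zrcar ibnc ibr uepni
Hunk 3: at line 2 remove [xjm,zrcar,ibnc] add [pzwkg,cvusw,qeq] -> 8 lines: utc bhz tsi pzwkg cvusw qeq ibr uepni
Hunk 4: at line 1 remove [tsi] add [che] -> 8 lines: utc bhz che pzwkg cvusw qeq ibr uepni
Final line count: 8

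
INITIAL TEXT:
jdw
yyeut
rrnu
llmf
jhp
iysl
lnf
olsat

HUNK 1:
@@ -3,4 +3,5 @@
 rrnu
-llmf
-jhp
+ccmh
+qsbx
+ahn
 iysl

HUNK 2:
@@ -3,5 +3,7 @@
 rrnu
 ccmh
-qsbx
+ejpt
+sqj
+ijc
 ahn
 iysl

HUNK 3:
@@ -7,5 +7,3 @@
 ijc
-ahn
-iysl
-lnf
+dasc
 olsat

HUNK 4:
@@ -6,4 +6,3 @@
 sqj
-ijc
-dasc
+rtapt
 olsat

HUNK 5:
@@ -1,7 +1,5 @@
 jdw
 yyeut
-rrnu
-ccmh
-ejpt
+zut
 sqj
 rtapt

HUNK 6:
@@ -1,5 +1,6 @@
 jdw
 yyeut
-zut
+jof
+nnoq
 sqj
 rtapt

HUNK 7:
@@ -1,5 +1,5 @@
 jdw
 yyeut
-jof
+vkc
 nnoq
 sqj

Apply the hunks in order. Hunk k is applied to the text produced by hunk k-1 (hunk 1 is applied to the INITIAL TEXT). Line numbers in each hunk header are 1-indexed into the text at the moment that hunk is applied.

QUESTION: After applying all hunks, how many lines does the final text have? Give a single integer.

Hunk 1: at line 3 remove [llmf,jhp] add [ccmh,qsbx,ahn] -> 9 lines: jdw yyeut rrnu ccmh qsbx ahn iysl lnf olsat
Hunk 2: at line 3 remove [qsbx] add [ejpt,sqj,ijc] -> 11 lines: jdw yyeut rrnu ccmh ejpt sqj ijc ahn iysl lnf olsat
Hunk 3: at line 7 remove [ahn,iysl,lnf] add [dasc] -> 9 lines: jdw yyeut rrnu ccmh ejpt sqj ijc dasc olsat
Hunk 4: at line 6 remove [ijc,dasc] add [rtapt] -> 8 lines: jdw yyeut rrnu ccmh ejpt sqj rtapt olsat
Hunk 5: at line 1 remove [rrnu,ccmh,ejpt] add [zut] -> 6 lines: jdw yyeut zut sqj rtapt olsat
Hunk 6: at line 1 remove [zut] add [jof,nnoq] -> 7 lines: jdw yyeut jof nnoq sqj rtapt olsat
Hunk 7: at line 1 remove [jof] add [vkc] -> 7 lines: jdw yyeut vkc nnoq sqj rtapt olsat
Final line count: 7

Answer: 7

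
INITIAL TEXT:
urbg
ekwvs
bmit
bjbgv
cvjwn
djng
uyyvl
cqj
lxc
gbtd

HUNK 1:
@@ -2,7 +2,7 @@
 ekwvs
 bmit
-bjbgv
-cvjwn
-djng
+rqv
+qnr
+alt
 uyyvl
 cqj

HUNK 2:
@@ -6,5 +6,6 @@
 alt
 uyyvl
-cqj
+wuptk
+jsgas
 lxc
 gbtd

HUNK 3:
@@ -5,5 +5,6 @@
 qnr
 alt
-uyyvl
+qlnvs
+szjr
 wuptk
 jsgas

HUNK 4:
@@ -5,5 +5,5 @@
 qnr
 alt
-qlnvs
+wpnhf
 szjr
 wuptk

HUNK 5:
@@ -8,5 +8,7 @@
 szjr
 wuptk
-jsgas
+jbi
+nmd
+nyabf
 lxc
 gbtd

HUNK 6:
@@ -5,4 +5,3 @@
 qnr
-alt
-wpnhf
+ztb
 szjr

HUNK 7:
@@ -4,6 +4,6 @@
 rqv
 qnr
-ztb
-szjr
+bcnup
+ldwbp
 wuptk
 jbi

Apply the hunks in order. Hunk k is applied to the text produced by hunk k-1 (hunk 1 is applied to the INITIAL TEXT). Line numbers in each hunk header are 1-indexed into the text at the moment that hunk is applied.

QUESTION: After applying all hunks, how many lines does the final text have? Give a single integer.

Answer: 13

Derivation:
Hunk 1: at line 2 remove [bjbgv,cvjwn,djng] add [rqv,qnr,alt] -> 10 lines: urbg ekwvs bmit rqv qnr alt uyyvl cqj lxc gbtd
Hunk 2: at line 6 remove [cqj] add [wuptk,jsgas] -> 11 lines: urbg ekwvs bmit rqv qnr alt uyyvl wuptk jsgas lxc gbtd
Hunk 3: at line 5 remove [uyyvl] add [qlnvs,szjr] -> 12 lines: urbg ekwvs bmit rqv qnr alt qlnvs szjr wuptk jsgas lxc gbtd
Hunk 4: at line 5 remove [qlnvs] add [wpnhf] -> 12 lines: urbg ekwvs bmit rqv qnr alt wpnhf szjr wuptk jsgas lxc gbtd
Hunk 5: at line 8 remove [jsgas] add [jbi,nmd,nyabf] -> 14 lines: urbg ekwvs bmit rqv qnr alt wpnhf szjr wuptk jbi nmd nyabf lxc gbtd
Hunk 6: at line 5 remove [alt,wpnhf] add [ztb] -> 13 lines: urbg ekwvs bmit rqv qnr ztb szjr wuptk jbi nmd nyabf lxc gbtd
Hunk 7: at line 4 remove [ztb,szjr] add [bcnup,ldwbp] -> 13 lines: urbg ekwvs bmit rqv qnr bcnup ldwbp wuptk jbi nmd nyabf lxc gbtd
Final line count: 13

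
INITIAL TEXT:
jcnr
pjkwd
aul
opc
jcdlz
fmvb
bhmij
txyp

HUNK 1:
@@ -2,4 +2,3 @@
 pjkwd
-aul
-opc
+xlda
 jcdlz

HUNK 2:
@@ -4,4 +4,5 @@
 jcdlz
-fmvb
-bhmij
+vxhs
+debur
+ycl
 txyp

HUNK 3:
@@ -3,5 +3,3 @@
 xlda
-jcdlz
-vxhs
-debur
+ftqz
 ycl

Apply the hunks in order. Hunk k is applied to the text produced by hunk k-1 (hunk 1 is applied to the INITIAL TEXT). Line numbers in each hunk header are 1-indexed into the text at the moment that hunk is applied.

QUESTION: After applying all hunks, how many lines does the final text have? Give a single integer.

Hunk 1: at line 2 remove [aul,opc] add [xlda] -> 7 lines: jcnr pjkwd xlda jcdlz fmvb bhmij txyp
Hunk 2: at line 4 remove [fmvb,bhmij] add [vxhs,debur,ycl] -> 8 lines: jcnr pjkwd xlda jcdlz vxhs debur ycl txyp
Hunk 3: at line 3 remove [jcdlz,vxhs,debur] add [ftqz] -> 6 lines: jcnr pjkwd xlda ftqz ycl txyp
Final line count: 6

Answer: 6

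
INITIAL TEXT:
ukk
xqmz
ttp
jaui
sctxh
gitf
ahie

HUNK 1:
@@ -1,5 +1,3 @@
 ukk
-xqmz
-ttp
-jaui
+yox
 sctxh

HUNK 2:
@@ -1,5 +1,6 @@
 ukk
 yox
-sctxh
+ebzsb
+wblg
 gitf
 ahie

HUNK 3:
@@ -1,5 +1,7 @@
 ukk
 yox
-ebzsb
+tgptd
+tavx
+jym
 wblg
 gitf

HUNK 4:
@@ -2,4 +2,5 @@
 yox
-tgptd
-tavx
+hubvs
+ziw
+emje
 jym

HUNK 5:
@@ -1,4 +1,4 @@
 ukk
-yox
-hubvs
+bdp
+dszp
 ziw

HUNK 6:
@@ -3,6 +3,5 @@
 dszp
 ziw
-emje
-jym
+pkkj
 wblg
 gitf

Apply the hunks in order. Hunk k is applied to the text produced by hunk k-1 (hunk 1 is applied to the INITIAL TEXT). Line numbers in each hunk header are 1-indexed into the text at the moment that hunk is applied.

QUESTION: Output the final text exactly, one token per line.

Hunk 1: at line 1 remove [xqmz,ttp,jaui] add [yox] -> 5 lines: ukk yox sctxh gitf ahie
Hunk 2: at line 1 remove [sctxh] add [ebzsb,wblg] -> 6 lines: ukk yox ebzsb wblg gitf ahie
Hunk 3: at line 1 remove [ebzsb] add [tgptd,tavx,jym] -> 8 lines: ukk yox tgptd tavx jym wblg gitf ahie
Hunk 4: at line 2 remove [tgptd,tavx] add [hubvs,ziw,emje] -> 9 lines: ukk yox hubvs ziw emje jym wblg gitf ahie
Hunk 5: at line 1 remove [yox,hubvs] add [bdp,dszp] -> 9 lines: ukk bdp dszp ziw emje jym wblg gitf ahie
Hunk 6: at line 3 remove [emje,jym] add [pkkj] -> 8 lines: ukk bdp dszp ziw pkkj wblg gitf ahie

Answer: ukk
bdp
dszp
ziw
pkkj
wblg
gitf
ahie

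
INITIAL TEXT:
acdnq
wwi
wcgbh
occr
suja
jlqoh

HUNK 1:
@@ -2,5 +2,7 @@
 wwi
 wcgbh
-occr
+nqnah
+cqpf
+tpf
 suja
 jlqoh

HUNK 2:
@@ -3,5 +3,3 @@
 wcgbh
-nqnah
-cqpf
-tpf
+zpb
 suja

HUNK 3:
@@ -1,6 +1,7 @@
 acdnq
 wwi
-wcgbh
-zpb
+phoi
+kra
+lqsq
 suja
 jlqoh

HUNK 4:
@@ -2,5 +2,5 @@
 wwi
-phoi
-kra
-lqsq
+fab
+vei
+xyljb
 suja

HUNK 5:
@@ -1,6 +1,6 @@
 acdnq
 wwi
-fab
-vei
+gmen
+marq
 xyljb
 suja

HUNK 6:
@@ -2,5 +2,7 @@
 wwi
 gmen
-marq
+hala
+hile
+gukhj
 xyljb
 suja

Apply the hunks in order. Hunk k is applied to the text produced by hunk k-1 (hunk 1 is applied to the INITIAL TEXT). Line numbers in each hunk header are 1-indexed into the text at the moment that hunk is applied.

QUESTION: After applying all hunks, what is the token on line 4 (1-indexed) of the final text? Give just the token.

Hunk 1: at line 2 remove [occr] add [nqnah,cqpf,tpf] -> 8 lines: acdnq wwi wcgbh nqnah cqpf tpf suja jlqoh
Hunk 2: at line 3 remove [nqnah,cqpf,tpf] add [zpb] -> 6 lines: acdnq wwi wcgbh zpb suja jlqoh
Hunk 3: at line 1 remove [wcgbh,zpb] add [phoi,kra,lqsq] -> 7 lines: acdnq wwi phoi kra lqsq suja jlqoh
Hunk 4: at line 2 remove [phoi,kra,lqsq] add [fab,vei,xyljb] -> 7 lines: acdnq wwi fab vei xyljb suja jlqoh
Hunk 5: at line 1 remove [fab,vei] add [gmen,marq] -> 7 lines: acdnq wwi gmen marq xyljb suja jlqoh
Hunk 6: at line 2 remove [marq] add [hala,hile,gukhj] -> 9 lines: acdnq wwi gmen hala hile gukhj xyljb suja jlqoh
Final line 4: hala

Answer: hala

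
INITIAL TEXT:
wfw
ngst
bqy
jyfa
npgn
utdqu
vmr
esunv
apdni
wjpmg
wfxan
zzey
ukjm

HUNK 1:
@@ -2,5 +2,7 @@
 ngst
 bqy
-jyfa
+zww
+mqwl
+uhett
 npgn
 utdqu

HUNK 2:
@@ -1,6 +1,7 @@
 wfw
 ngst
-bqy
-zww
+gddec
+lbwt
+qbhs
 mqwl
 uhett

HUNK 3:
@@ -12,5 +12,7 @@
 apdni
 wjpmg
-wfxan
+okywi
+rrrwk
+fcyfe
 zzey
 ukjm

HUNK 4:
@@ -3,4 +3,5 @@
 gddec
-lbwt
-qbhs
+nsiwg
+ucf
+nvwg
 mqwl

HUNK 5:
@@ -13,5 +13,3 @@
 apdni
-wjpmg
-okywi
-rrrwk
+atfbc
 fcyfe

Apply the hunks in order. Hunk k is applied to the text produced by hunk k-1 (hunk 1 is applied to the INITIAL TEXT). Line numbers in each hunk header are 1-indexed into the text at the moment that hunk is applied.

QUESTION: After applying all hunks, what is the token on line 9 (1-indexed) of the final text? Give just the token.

Answer: npgn

Derivation:
Hunk 1: at line 2 remove [jyfa] add [zww,mqwl,uhett] -> 15 lines: wfw ngst bqy zww mqwl uhett npgn utdqu vmr esunv apdni wjpmg wfxan zzey ukjm
Hunk 2: at line 1 remove [bqy,zww] add [gddec,lbwt,qbhs] -> 16 lines: wfw ngst gddec lbwt qbhs mqwl uhett npgn utdqu vmr esunv apdni wjpmg wfxan zzey ukjm
Hunk 3: at line 12 remove [wfxan] add [okywi,rrrwk,fcyfe] -> 18 lines: wfw ngst gddec lbwt qbhs mqwl uhett npgn utdqu vmr esunv apdni wjpmg okywi rrrwk fcyfe zzey ukjm
Hunk 4: at line 3 remove [lbwt,qbhs] add [nsiwg,ucf,nvwg] -> 19 lines: wfw ngst gddec nsiwg ucf nvwg mqwl uhett npgn utdqu vmr esunv apdni wjpmg okywi rrrwk fcyfe zzey ukjm
Hunk 5: at line 13 remove [wjpmg,okywi,rrrwk] add [atfbc] -> 17 lines: wfw ngst gddec nsiwg ucf nvwg mqwl uhett npgn utdqu vmr esunv apdni atfbc fcyfe zzey ukjm
Final line 9: npgn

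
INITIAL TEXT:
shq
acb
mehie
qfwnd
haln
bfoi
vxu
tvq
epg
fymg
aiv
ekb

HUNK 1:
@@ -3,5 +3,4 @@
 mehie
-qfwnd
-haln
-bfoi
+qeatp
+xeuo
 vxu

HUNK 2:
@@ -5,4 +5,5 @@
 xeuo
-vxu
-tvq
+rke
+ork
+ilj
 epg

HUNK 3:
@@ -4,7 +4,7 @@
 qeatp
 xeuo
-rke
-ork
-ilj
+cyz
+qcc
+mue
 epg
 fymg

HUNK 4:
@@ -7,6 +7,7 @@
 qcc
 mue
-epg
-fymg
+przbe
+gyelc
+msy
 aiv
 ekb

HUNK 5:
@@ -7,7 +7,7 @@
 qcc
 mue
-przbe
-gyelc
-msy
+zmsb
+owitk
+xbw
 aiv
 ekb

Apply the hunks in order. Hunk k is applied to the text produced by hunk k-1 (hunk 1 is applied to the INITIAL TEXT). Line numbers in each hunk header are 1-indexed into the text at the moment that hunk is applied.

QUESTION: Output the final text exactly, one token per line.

Hunk 1: at line 3 remove [qfwnd,haln,bfoi] add [qeatp,xeuo] -> 11 lines: shq acb mehie qeatp xeuo vxu tvq epg fymg aiv ekb
Hunk 2: at line 5 remove [vxu,tvq] add [rke,ork,ilj] -> 12 lines: shq acb mehie qeatp xeuo rke ork ilj epg fymg aiv ekb
Hunk 3: at line 4 remove [rke,ork,ilj] add [cyz,qcc,mue] -> 12 lines: shq acb mehie qeatp xeuo cyz qcc mue epg fymg aiv ekb
Hunk 4: at line 7 remove [epg,fymg] add [przbe,gyelc,msy] -> 13 lines: shq acb mehie qeatp xeuo cyz qcc mue przbe gyelc msy aiv ekb
Hunk 5: at line 7 remove [przbe,gyelc,msy] add [zmsb,owitk,xbw] -> 13 lines: shq acb mehie qeatp xeuo cyz qcc mue zmsb owitk xbw aiv ekb

Answer: shq
acb
mehie
qeatp
xeuo
cyz
qcc
mue
zmsb
owitk
xbw
aiv
ekb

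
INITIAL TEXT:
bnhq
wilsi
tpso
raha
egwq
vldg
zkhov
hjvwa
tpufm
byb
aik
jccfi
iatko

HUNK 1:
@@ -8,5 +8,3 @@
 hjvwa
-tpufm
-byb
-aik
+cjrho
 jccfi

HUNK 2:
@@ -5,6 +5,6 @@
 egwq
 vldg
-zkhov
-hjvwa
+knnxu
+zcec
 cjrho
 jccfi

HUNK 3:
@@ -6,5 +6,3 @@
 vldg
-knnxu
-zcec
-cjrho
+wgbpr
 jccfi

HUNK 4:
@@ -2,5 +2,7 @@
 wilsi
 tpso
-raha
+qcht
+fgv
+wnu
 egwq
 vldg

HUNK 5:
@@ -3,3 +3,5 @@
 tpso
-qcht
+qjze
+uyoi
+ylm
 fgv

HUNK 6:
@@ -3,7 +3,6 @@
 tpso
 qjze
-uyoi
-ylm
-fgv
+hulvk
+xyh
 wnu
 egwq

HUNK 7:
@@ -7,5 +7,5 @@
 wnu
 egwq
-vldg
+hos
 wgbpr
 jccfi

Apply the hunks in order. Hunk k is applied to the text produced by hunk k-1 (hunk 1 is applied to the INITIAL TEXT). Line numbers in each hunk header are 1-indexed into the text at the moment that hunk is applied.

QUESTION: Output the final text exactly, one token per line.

Answer: bnhq
wilsi
tpso
qjze
hulvk
xyh
wnu
egwq
hos
wgbpr
jccfi
iatko

Derivation:
Hunk 1: at line 8 remove [tpufm,byb,aik] add [cjrho] -> 11 lines: bnhq wilsi tpso raha egwq vldg zkhov hjvwa cjrho jccfi iatko
Hunk 2: at line 5 remove [zkhov,hjvwa] add [knnxu,zcec] -> 11 lines: bnhq wilsi tpso raha egwq vldg knnxu zcec cjrho jccfi iatko
Hunk 3: at line 6 remove [knnxu,zcec,cjrho] add [wgbpr] -> 9 lines: bnhq wilsi tpso raha egwq vldg wgbpr jccfi iatko
Hunk 4: at line 2 remove [raha] add [qcht,fgv,wnu] -> 11 lines: bnhq wilsi tpso qcht fgv wnu egwq vldg wgbpr jccfi iatko
Hunk 5: at line 3 remove [qcht] add [qjze,uyoi,ylm] -> 13 lines: bnhq wilsi tpso qjze uyoi ylm fgv wnu egwq vldg wgbpr jccfi iatko
Hunk 6: at line 3 remove [uyoi,ylm,fgv] add [hulvk,xyh] -> 12 lines: bnhq wilsi tpso qjze hulvk xyh wnu egwq vldg wgbpr jccfi iatko
Hunk 7: at line 7 remove [vldg] add [hos] -> 12 lines: bnhq wilsi tpso qjze hulvk xyh wnu egwq hos wgbpr jccfi iatko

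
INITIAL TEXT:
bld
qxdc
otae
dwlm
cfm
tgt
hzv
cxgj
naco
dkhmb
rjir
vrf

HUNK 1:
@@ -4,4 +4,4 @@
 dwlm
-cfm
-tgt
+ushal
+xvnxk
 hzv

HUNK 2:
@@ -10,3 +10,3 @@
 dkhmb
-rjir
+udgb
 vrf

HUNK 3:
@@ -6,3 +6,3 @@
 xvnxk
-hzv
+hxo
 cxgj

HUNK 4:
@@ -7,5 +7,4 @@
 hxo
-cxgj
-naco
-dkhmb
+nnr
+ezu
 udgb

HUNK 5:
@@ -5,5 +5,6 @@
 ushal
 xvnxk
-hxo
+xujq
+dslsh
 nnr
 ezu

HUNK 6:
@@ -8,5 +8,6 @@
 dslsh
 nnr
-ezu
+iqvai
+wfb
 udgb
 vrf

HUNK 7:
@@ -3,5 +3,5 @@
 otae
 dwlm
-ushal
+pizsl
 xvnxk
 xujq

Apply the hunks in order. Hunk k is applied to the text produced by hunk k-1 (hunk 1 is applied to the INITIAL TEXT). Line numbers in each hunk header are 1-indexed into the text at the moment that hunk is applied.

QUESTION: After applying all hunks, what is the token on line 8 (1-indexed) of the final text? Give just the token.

Hunk 1: at line 4 remove [cfm,tgt] add [ushal,xvnxk] -> 12 lines: bld qxdc otae dwlm ushal xvnxk hzv cxgj naco dkhmb rjir vrf
Hunk 2: at line 10 remove [rjir] add [udgb] -> 12 lines: bld qxdc otae dwlm ushal xvnxk hzv cxgj naco dkhmb udgb vrf
Hunk 3: at line 6 remove [hzv] add [hxo] -> 12 lines: bld qxdc otae dwlm ushal xvnxk hxo cxgj naco dkhmb udgb vrf
Hunk 4: at line 7 remove [cxgj,naco,dkhmb] add [nnr,ezu] -> 11 lines: bld qxdc otae dwlm ushal xvnxk hxo nnr ezu udgb vrf
Hunk 5: at line 5 remove [hxo] add [xujq,dslsh] -> 12 lines: bld qxdc otae dwlm ushal xvnxk xujq dslsh nnr ezu udgb vrf
Hunk 6: at line 8 remove [ezu] add [iqvai,wfb] -> 13 lines: bld qxdc otae dwlm ushal xvnxk xujq dslsh nnr iqvai wfb udgb vrf
Hunk 7: at line 3 remove [ushal] add [pizsl] -> 13 lines: bld qxdc otae dwlm pizsl xvnxk xujq dslsh nnr iqvai wfb udgb vrf
Final line 8: dslsh

Answer: dslsh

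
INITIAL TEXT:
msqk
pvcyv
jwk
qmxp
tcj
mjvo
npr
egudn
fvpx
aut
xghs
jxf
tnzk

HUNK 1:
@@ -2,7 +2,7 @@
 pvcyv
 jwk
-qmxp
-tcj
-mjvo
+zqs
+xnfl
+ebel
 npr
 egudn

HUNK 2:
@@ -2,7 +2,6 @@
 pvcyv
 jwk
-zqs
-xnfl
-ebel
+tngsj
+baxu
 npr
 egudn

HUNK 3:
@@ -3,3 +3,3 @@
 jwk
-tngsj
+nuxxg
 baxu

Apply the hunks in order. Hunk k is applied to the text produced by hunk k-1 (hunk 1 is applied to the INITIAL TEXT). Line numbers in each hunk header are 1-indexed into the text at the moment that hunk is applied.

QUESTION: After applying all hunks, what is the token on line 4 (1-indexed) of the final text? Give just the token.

Answer: nuxxg

Derivation:
Hunk 1: at line 2 remove [qmxp,tcj,mjvo] add [zqs,xnfl,ebel] -> 13 lines: msqk pvcyv jwk zqs xnfl ebel npr egudn fvpx aut xghs jxf tnzk
Hunk 2: at line 2 remove [zqs,xnfl,ebel] add [tngsj,baxu] -> 12 lines: msqk pvcyv jwk tngsj baxu npr egudn fvpx aut xghs jxf tnzk
Hunk 3: at line 3 remove [tngsj] add [nuxxg] -> 12 lines: msqk pvcyv jwk nuxxg baxu npr egudn fvpx aut xghs jxf tnzk
Final line 4: nuxxg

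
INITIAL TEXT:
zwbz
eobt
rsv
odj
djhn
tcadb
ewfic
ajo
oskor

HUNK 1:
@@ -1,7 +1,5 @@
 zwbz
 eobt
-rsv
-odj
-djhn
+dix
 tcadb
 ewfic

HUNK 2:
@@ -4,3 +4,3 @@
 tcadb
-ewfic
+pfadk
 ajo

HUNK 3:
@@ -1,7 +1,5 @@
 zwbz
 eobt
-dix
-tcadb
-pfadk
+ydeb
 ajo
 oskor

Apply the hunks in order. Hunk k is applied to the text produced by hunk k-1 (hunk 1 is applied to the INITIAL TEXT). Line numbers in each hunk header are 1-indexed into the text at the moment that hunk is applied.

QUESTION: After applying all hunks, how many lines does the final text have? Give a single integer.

Hunk 1: at line 1 remove [rsv,odj,djhn] add [dix] -> 7 lines: zwbz eobt dix tcadb ewfic ajo oskor
Hunk 2: at line 4 remove [ewfic] add [pfadk] -> 7 lines: zwbz eobt dix tcadb pfadk ajo oskor
Hunk 3: at line 1 remove [dix,tcadb,pfadk] add [ydeb] -> 5 lines: zwbz eobt ydeb ajo oskor
Final line count: 5

Answer: 5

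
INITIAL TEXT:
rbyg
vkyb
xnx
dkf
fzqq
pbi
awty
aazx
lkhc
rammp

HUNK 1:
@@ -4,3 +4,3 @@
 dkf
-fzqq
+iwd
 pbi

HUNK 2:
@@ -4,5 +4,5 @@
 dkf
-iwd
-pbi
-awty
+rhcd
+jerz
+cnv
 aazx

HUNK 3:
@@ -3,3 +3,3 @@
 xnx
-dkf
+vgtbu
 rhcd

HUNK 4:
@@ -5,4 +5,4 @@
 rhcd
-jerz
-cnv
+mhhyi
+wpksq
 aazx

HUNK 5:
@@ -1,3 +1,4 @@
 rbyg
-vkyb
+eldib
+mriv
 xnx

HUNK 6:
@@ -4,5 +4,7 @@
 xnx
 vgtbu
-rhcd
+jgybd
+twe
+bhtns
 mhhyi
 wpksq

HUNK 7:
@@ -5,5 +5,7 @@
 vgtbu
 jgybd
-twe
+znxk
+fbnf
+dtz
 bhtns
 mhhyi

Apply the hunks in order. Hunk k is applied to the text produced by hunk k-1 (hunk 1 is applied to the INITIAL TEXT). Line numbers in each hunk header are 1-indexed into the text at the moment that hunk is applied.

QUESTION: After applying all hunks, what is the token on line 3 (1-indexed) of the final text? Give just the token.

Answer: mriv

Derivation:
Hunk 1: at line 4 remove [fzqq] add [iwd] -> 10 lines: rbyg vkyb xnx dkf iwd pbi awty aazx lkhc rammp
Hunk 2: at line 4 remove [iwd,pbi,awty] add [rhcd,jerz,cnv] -> 10 lines: rbyg vkyb xnx dkf rhcd jerz cnv aazx lkhc rammp
Hunk 3: at line 3 remove [dkf] add [vgtbu] -> 10 lines: rbyg vkyb xnx vgtbu rhcd jerz cnv aazx lkhc rammp
Hunk 4: at line 5 remove [jerz,cnv] add [mhhyi,wpksq] -> 10 lines: rbyg vkyb xnx vgtbu rhcd mhhyi wpksq aazx lkhc rammp
Hunk 5: at line 1 remove [vkyb] add [eldib,mriv] -> 11 lines: rbyg eldib mriv xnx vgtbu rhcd mhhyi wpksq aazx lkhc rammp
Hunk 6: at line 4 remove [rhcd] add [jgybd,twe,bhtns] -> 13 lines: rbyg eldib mriv xnx vgtbu jgybd twe bhtns mhhyi wpksq aazx lkhc rammp
Hunk 7: at line 5 remove [twe] add [znxk,fbnf,dtz] -> 15 lines: rbyg eldib mriv xnx vgtbu jgybd znxk fbnf dtz bhtns mhhyi wpksq aazx lkhc rammp
Final line 3: mriv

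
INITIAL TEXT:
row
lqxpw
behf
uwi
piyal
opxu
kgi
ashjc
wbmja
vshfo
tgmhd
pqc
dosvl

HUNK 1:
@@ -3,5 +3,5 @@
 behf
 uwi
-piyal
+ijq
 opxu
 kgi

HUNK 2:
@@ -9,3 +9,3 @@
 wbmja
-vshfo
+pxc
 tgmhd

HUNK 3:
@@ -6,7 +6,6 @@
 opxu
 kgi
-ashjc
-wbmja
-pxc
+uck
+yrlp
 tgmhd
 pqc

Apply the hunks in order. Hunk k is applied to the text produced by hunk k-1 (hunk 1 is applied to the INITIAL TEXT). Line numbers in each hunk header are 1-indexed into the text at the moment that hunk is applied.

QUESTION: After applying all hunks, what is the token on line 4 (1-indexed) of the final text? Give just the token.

Answer: uwi

Derivation:
Hunk 1: at line 3 remove [piyal] add [ijq] -> 13 lines: row lqxpw behf uwi ijq opxu kgi ashjc wbmja vshfo tgmhd pqc dosvl
Hunk 2: at line 9 remove [vshfo] add [pxc] -> 13 lines: row lqxpw behf uwi ijq opxu kgi ashjc wbmja pxc tgmhd pqc dosvl
Hunk 3: at line 6 remove [ashjc,wbmja,pxc] add [uck,yrlp] -> 12 lines: row lqxpw behf uwi ijq opxu kgi uck yrlp tgmhd pqc dosvl
Final line 4: uwi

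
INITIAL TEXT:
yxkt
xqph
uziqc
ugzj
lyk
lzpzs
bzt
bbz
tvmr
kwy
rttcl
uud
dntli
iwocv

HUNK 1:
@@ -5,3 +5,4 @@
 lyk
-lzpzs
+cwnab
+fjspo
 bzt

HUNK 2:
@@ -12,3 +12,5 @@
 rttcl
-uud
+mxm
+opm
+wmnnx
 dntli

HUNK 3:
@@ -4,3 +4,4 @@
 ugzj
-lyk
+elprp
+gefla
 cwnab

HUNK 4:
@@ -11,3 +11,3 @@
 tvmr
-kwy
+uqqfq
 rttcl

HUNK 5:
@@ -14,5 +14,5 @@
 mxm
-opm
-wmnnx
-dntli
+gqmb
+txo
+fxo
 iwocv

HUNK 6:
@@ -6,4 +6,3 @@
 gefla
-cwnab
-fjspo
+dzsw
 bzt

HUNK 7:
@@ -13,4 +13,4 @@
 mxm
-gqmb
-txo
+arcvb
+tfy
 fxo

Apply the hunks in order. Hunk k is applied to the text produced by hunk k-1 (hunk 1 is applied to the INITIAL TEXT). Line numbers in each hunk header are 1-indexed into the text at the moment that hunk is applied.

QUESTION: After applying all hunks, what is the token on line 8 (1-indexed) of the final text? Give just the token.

Answer: bzt

Derivation:
Hunk 1: at line 5 remove [lzpzs] add [cwnab,fjspo] -> 15 lines: yxkt xqph uziqc ugzj lyk cwnab fjspo bzt bbz tvmr kwy rttcl uud dntli iwocv
Hunk 2: at line 12 remove [uud] add [mxm,opm,wmnnx] -> 17 lines: yxkt xqph uziqc ugzj lyk cwnab fjspo bzt bbz tvmr kwy rttcl mxm opm wmnnx dntli iwocv
Hunk 3: at line 4 remove [lyk] add [elprp,gefla] -> 18 lines: yxkt xqph uziqc ugzj elprp gefla cwnab fjspo bzt bbz tvmr kwy rttcl mxm opm wmnnx dntli iwocv
Hunk 4: at line 11 remove [kwy] add [uqqfq] -> 18 lines: yxkt xqph uziqc ugzj elprp gefla cwnab fjspo bzt bbz tvmr uqqfq rttcl mxm opm wmnnx dntli iwocv
Hunk 5: at line 14 remove [opm,wmnnx,dntli] add [gqmb,txo,fxo] -> 18 lines: yxkt xqph uziqc ugzj elprp gefla cwnab fjspo bzt bbz tvmr uqqfq rttcl mxm gqmb txo fxo iwocv
Hunk 6: at line 6 remove [cwnab,fjspo] add [dzsw] -> 17 lines: yxkt xqph uziqc ugzj elprp gefla dzsw bzt bbz tvmr uqqfq rttcl mxm gqmb txo fxo iwocv
Hunk 7: at line 13 remove [gqmb,txo] add [arcvb,tfy] -> 17 lines: yxkt xqph uziqc ugzj elprp gefla dzsw bzt bbz tvmr uqqfq rttcl mxm arcvb tfy fxo iwocv
Final line 8: bzt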